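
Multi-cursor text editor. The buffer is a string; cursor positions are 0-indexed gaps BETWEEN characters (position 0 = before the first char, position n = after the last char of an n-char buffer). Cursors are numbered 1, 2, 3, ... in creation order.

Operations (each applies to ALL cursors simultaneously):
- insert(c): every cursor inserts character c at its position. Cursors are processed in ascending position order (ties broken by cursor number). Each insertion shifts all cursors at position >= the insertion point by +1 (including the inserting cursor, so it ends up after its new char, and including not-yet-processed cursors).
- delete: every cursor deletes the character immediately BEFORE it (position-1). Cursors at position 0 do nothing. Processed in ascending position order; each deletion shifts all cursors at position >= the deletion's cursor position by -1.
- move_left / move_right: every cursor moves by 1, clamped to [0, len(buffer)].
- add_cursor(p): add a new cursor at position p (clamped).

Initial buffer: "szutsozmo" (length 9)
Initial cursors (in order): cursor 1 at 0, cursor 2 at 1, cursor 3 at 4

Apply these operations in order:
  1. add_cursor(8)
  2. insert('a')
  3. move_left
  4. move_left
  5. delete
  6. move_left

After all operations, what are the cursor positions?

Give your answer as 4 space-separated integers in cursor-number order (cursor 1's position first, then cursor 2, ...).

After op 1 (add_cursor(8)): buffer="szutsozmo" (len 9), cursors c1@0 c2@1 c3@4 c4@8, authorship .........
After op 2 (insert('a')): buffer="asazutasozmao" (len 13), cursors c1@1 c2@3 c3@7 c4@12, authorship 1.2...3....4.
After op 3 (move_left): buffer="asazutasozmao" (len 13), cursors c1@0 c2@2 c3@6 c4@11, authorship 1.2...3....4.
After op 4 (move_left): buffer="asazutasozmao" (len 13), cursors c1@0 c2@1 c3@5 c4@10, authorship 1.2...3....4.
After op 5 (delete): buffer="saztasomao" (len 10), cursors c1@0 c2@0 c3@3 c4@7, authorship .2..3...4.
After op 6 (move_left): buffer="saztasomao" (len 10), cursors c1@0 c2@0 c3@2 c4@6, authorship .2..3...4.

Answer: 0 0 2 6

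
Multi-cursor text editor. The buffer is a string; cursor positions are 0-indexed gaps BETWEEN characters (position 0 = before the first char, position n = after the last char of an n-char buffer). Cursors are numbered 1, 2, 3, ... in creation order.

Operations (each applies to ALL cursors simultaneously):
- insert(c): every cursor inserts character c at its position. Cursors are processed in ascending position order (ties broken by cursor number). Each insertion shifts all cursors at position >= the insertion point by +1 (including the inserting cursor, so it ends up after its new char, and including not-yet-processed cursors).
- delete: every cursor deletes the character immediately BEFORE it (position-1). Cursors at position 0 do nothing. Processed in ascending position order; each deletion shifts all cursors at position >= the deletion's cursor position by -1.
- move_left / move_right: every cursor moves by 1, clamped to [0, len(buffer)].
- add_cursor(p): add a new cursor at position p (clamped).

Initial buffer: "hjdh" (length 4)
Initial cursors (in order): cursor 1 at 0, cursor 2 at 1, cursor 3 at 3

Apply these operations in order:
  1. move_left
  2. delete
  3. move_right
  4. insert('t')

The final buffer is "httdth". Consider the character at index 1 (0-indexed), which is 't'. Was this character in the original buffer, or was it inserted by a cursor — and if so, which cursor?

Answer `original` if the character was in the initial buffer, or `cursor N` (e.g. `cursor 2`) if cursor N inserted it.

Answer: cursor 1

Derivation:
After op 1 (move_left): buffer="hjdh" (len 4), cursors c1@0 c2@0 c3@2, authorship ....
After op 2 (delete): buffer="hdh" (len 3), cursors c1@0 c2@0 c3@1, authorship ...
After op 3 (move_right): buffer="hdh" (len 3), cursors c1@1 c2@1 c3@2, authorship ...
After op 4 (insert('t')): buffer="httdth" (len 6), cursors c1@3 c2@3 c3@5, authorship .12.3.
Authorship (.=original, N=cursor N): . 1 2 . 3 .
Index 1: author = 1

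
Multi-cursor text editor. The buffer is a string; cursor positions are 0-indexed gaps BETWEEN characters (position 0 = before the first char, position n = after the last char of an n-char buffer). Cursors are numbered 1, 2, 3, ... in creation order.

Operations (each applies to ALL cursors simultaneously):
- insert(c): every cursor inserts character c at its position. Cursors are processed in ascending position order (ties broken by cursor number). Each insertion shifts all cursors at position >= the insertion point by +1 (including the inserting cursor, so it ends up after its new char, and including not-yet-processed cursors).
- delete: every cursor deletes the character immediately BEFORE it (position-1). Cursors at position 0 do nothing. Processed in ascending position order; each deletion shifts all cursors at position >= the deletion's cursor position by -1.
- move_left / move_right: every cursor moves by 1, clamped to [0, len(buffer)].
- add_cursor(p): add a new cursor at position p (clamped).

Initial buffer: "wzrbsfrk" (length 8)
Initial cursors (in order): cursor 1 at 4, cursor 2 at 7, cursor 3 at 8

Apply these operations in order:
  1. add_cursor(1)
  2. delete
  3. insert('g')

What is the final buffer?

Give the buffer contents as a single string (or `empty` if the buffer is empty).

Answer: gzrgsfgg

Derivation:
After op 1 (add_cursor(1)): buffer="wzrbsfrk" (len 8), cursors c4@1 c1@4 c2@7 c3@8, authorship ........
After op 2 (delete): buffer="zrsf" (len 4), cursors c4@0 c1@2 c2@4 c3@4, authorship ....
After op 3 (insert('g')): buffer="gzrgsfgg" (len 8), cursors c4@1 c1@4 c2@8 c3@8, authorship 4..1..23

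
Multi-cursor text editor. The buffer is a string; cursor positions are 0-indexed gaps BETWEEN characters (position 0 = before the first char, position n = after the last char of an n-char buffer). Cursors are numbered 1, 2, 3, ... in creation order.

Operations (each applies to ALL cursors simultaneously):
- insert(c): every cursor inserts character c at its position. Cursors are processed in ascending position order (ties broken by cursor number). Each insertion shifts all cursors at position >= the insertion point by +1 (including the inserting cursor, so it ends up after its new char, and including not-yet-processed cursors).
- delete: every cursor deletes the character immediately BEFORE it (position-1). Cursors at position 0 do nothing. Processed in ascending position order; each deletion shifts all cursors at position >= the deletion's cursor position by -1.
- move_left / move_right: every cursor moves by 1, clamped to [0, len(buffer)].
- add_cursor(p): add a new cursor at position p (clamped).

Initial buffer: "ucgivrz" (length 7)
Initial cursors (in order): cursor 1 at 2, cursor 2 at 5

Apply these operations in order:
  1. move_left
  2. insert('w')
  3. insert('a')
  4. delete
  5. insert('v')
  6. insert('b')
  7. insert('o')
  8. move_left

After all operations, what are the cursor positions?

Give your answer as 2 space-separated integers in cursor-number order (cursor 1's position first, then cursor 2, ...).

Answer: 4 11

Derivation:
After op 1 (move_left): buffer="ucgivrz" (len 7), cursors c1@1 c2@4, authorship .......
After op 2 (insert('w')): buffer="uwcgiwvrz" (len 9), cursors c1@2 c2@6, authorship .1...2...
After op 3 (insert('a')): buffer="uwacgiwavrz" (len 11), cursors c1@3 c2@8, authorship .11...22...
After op 4 (delete): buffer="uwcgiwvrz" (len 9), cursors c1@2 c2@6, authorship .1...2...
After op 5 (insert('v')): buffer="uwvcgiwvvrz" (len 11), cursors c1@3 c2@8, authorship .11...22...
After op 6 (insert('b')): buffer="uwvbcgiwvbvrz" (len 13), cursors c1@4 c2@10, authorship .111...222...
After op 7 (insert('o')): buffer="uwvbocgiwvbovrz" (len 15), cursors c1@5 c2@12, authorship .1111...2222...
After op 8 (move_left): buffer="uwvbocgiwvbovrz" (len 15), cursors c1@4 c2@11, authorship .1111...2222...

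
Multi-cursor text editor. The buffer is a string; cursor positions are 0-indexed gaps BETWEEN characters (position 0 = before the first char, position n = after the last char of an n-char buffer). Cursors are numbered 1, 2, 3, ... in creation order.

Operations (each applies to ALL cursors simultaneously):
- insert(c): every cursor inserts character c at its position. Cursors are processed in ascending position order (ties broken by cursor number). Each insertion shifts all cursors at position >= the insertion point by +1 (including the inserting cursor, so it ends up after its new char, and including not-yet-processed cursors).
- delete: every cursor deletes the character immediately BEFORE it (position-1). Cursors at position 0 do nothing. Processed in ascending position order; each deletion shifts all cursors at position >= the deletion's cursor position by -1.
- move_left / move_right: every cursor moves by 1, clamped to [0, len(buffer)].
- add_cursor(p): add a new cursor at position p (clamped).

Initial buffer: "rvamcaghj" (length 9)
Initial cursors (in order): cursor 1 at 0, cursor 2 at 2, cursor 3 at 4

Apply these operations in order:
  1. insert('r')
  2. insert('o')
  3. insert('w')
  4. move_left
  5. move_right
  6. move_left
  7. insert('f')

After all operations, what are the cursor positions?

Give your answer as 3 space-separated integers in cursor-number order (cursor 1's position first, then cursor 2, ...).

Answer: 3 9 15

Derivation:
After op 1 (insert('r')): buffer="rrvramrcaghj" (len 12), cursors c1@1 c2@4 c3@7, authorship 1..2..3.....
After op 2 (insert('o')): buffer="rorvroamrocaghj" (len 15), cursors c1@2 c2@6 c3@10, authorship 11..22..33.....
After op 3 (insert('w')): buffer="rowrvrowamrowcaghj" (len 18), cursors c1@3 c2@8 c3@13, authorship 111..222..333.....
After op 4 (move_left): buffer="rowrvrowamrowcaghj" (len 18), cursors c1@2 c2@7 c3@12, authorship 111..222..333.....
After op 5 (move_right): buffer="rowrvrowamrowcaghj" (len 18), cursors c1@3 c2@8 c3@13, authorship 111..222..333.....
After op 6 (move_left): buffer="rowrvrowamrowcaghj" (len 18), cursors c1@2 c2@7 c3@12, authorship 111..222..333.....
After op 7 (insert('f')): buffer="rofwrvrofwamrofwcaghj" (len 21), cursors c1@3 c2@9 c3@15, authorship 1111..2222..3333.....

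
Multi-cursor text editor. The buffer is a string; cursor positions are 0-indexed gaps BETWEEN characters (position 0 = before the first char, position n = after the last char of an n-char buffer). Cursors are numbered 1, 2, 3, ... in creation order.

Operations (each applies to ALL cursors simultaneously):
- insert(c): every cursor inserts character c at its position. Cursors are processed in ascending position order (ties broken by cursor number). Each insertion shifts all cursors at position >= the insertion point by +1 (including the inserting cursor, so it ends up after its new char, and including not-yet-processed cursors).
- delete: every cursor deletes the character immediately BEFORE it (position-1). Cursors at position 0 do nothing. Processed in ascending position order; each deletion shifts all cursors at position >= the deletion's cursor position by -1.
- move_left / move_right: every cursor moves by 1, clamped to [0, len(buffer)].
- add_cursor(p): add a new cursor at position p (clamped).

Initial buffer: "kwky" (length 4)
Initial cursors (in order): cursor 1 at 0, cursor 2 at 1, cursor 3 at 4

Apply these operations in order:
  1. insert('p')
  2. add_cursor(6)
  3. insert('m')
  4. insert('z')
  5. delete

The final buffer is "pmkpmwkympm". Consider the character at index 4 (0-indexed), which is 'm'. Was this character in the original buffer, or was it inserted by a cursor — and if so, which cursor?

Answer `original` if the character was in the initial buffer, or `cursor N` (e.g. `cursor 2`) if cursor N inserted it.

Answer: cursor 2

Derivation:
After op 1 (insert('p')): buffer="pkpwkyp" (len 7), cursors c1@1 c2@3 c3@7, authorship 1.2...3
After op 2 (add_cursor(6)): buffer="pkpwkyp" (len 7), cursors c1@1 c2@3 c4@6 c3@7, authorship 1.2...3
After op 3 (insert('m')): buffer="pmkpmwkympm" (len 11), cursors c1@2 c2@5 c4@9 c3@11, authorship 11.22...433
After op 4 (insert('z')): buffer="pmzkpmzwkymzpmz" (len 15), cursors c1@3 c2@7 c4@12 c3@15, authorship 111.222...44333
After op 5 (delete): buffer="pmkpmwkympm" (len 11), cursors c1@2 c2@5 c4@9 c3@11, authorship 11.22...433
Authorship (.=original, N=cursor N): 1 1 . 2 2 . . . 4 3 3
Index 4: author = 2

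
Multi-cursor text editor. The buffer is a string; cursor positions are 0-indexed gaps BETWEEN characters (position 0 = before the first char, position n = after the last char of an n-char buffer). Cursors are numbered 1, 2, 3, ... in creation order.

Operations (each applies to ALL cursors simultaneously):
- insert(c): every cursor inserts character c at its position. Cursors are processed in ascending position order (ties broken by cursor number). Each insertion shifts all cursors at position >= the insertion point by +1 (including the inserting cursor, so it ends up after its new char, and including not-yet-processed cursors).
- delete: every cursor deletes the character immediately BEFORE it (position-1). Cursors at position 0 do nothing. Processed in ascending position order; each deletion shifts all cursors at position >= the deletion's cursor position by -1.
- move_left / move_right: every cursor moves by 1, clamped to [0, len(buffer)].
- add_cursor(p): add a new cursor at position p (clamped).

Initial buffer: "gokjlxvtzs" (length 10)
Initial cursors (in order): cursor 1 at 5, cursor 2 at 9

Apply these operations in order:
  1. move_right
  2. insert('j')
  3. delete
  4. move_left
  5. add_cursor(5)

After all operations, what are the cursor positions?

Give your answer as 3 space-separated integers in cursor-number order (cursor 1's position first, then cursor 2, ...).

After op 1 (move_right): buffer="gokjlxvtzs" (len 10), cursors c1@6 c2@10, authorship ..........
After op 2 (insert('j')): buffer="gokjlxjvtzsj" (len 12), cursors c1@7 c2@12, authorship ......1....2
After op 3 (delete): buffer="gokjlxvtzs" (len 10), cursors c1@6 c2@10, authorship ..........
After op 4 (move_left): buffer="gokjlxvtzs" (len 10), cursors c1@5 c2@9, authorship ..........
After op 5 (add_cursor(5)): buffer="gokjlxvtzs" (len 10), cursors c1@5 c3@5 c2@9, authorship ..........

Answer: 5 9 5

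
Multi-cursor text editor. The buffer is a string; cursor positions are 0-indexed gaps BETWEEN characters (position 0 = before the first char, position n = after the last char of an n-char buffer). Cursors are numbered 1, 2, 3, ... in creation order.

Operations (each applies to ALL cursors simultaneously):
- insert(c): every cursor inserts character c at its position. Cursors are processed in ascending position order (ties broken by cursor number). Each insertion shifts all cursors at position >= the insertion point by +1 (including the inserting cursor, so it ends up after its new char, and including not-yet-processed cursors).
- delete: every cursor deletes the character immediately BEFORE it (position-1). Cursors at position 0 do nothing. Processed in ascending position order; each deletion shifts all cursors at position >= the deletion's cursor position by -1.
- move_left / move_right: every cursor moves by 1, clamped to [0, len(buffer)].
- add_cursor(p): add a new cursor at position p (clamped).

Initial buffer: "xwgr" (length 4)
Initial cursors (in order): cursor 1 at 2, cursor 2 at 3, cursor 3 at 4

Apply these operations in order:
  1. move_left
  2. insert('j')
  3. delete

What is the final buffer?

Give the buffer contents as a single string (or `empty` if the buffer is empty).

After op 1 (move_left): buffer="xwgr" (len 4), cursors c1@1 c2@2 c3@3, authorship ....
After op 2 (insert('j')): buffer="xjwjgjr" (len 7), cursors c1@2 c2@4 c3@6, authorship .1.2.3.
After op 3 (delete): buffer="xwgr" (len 4), cursors c1@1 c2@2 c3@3, authorship ....

Answer: xwgr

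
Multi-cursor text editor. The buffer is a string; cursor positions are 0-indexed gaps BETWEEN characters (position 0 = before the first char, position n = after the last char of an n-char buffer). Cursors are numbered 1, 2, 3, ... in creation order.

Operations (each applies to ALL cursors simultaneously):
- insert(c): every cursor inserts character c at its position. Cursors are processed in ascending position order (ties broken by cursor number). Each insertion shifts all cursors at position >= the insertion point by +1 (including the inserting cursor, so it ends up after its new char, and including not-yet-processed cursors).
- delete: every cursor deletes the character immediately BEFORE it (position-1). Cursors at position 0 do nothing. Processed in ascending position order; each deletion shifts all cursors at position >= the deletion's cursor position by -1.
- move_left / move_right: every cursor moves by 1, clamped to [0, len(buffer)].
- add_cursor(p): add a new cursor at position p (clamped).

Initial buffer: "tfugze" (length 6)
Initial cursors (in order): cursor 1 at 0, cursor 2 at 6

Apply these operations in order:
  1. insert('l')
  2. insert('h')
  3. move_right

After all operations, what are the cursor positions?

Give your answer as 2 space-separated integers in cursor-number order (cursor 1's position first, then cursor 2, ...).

Answer: 3 10

Derivation:
After op 1 (insert('l')): buffer="ltfugzel" (len 8), cursors c1@1 c2@8, authorship 1......2
After op 2 (insert('h')): buffer="lhtfugzelh" (len 10), cursors c1@2 c2@10, authorship 11......22
After op 3 (move_right): buffer="lhtfugzelh" (len 10), cursors c1@3 c2@10, authorship 11......22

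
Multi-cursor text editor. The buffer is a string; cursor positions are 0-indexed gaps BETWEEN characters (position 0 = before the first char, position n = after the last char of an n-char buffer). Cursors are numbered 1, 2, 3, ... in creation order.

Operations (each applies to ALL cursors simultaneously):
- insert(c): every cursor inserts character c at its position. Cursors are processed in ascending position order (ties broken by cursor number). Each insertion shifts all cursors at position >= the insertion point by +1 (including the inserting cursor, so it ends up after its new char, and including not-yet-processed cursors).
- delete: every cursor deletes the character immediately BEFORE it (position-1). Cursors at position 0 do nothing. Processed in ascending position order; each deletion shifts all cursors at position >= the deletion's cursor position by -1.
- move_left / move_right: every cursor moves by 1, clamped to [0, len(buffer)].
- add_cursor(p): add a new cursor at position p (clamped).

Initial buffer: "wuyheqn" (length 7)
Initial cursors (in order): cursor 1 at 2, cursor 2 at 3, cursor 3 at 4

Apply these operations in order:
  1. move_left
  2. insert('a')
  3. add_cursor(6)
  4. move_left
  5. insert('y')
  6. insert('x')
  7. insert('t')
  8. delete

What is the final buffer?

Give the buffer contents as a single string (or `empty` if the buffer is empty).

Answer: wyxauyxayyyxxaheqn

Derivation:
After op 1 (move_left): buffer="wuyheqn" (len 7), cursors c1@1 c2@2 c3@3, authorship .......
After op 2 (insert('a')): buffer="wauayaheqn" (len 10), cursors c1@2 c2@4 c3@6, authorship .1.2.3....
After op 3 (add_cursor(6)): buffer="wauayaheqn" (len 10), cursors c1@2 c2@4 c3@6 c4@6, authorship .1.2.3....
After op 4 (move_left): buffer="wauayaheqn" (len 10), cursors c1@1 c2@3 c3@5 c4@5, authorship .1.2.3....
After op 5 (insert('y')): buffer="wyauyayyyaheqn" (len 14), cursors c1@2 c2@5 c3@9 c4@9, authorship .11.22.343....
After op 6 (insert('x')): buffer="wyxauyxayyyxxaheqn" (len 18), cursors c1@3 c2@7 c3@13 c4@13, authorship .111.222.34343....
After op 7 (insert('t')): buffer="wyxtauyxtayyyxxttaheqn" (len 22), cursors c1@4 c2@9 c3@17 c4@17, authorship .1111.2222.3434343....
After op 8 (delete): buffer="wyxauyxayyyxxaheqn" (len 18), cursors c1@3 c2@7 c3@13 c4@13, authorship .111.222.34343....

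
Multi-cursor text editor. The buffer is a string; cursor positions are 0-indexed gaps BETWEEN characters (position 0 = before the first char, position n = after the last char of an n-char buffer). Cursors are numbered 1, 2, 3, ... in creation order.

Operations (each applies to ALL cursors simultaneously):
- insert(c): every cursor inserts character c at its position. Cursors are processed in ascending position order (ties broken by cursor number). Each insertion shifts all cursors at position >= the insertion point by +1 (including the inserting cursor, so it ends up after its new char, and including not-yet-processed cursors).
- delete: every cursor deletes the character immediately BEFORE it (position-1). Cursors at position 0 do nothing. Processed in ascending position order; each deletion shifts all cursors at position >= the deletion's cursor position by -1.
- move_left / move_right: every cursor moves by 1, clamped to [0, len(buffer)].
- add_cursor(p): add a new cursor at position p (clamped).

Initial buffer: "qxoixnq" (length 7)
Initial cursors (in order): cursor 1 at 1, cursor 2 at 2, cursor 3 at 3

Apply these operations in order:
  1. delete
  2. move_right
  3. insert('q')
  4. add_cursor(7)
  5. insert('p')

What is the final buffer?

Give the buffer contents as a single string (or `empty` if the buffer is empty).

After op 1 (delete): buffer="ixnq" (len 4), cursors c1@0 c2@0 c3@0, authorship ....
After op 2 (move_right): buffer="ixnq" (len 4), cursors c1@1 c2@1 c3@1, authorship ....
After op 3 (insert('q')): buffer="iqqqxnq" (len 7), cursors c1@4 c2@4 c3@4, authorship .123...
After op 4 (add_cursor(7)): buffer="iqqqxnq" (len 7), cursors c1@4 c2@4 c3@4 c4@7, authorship .123...
After op 5 (insert('p')): buffer="iqqqpppxnqp" (len 11), cursors c1@7 c2@7 c3@7 c4@11, authorship .123123...4

Answer: iqqqpppxnqp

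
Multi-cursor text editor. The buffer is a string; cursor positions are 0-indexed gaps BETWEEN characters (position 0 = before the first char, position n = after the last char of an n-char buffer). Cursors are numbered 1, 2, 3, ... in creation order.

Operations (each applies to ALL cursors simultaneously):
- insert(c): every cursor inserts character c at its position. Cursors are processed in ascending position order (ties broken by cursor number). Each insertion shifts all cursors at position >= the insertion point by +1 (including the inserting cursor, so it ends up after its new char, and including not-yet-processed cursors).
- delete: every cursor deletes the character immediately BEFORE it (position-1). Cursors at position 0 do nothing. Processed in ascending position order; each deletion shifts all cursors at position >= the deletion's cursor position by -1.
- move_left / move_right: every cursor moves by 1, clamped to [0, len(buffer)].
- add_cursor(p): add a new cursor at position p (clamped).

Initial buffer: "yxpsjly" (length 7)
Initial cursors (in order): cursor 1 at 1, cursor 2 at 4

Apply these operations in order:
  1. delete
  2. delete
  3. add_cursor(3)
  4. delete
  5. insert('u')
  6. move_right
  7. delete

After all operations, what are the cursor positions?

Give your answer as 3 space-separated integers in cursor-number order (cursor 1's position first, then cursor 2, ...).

Answer: 1 1 2

Derivation:
After op 1 (delete): buffer="xpjly" (len 5), cursors c1@0 c2@2, authorship .....
After op 2 (delete): buffer="xjly" (len 4), cursors c1@0 c2@1, authorship ....
After op 3 (add_cursor(3)): buffer="xjly" (len 4), cursors c1@0 c2@1 c3@3, authorship ....
After op 4 (delete): buffer="jy" (len 2), cursors c1@0 c2@0 c3@1, authorship ..
After op 5 (insert('u')): buffer="uujuy" (len 5), cursors c1@2 c2@2 c3@4, authorship 12.3.
After op 6 (move_right): buffer="uujuy" (len 5), cursors c1@3 c2@3 c3@5, authorship 12.3.
After op 7 (delete): buffer="uu" (len 2), cursors c1@1 c2@1 c3@2, authorship 13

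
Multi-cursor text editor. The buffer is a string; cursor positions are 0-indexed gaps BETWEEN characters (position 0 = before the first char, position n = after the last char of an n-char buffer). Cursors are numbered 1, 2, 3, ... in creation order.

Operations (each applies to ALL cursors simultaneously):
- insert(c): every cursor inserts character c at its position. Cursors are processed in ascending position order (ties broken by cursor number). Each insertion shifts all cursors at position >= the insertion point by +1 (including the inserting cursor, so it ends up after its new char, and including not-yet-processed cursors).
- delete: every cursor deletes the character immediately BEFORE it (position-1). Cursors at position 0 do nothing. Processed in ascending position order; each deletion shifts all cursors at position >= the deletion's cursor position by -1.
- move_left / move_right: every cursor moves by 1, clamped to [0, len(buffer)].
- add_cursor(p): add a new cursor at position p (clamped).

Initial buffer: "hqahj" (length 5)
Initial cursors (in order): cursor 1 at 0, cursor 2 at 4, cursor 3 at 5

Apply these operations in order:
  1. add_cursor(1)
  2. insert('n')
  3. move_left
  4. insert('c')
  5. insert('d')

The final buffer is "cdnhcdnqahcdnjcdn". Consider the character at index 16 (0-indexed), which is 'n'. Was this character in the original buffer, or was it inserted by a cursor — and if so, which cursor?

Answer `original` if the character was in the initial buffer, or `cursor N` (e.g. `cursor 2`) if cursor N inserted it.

After op 1 (add_cursor(1)): buffer="hqahj" (len 5), cursors c1@0 c4@1 c2@4 c3@5, authorship .....
After op 2 (insert('n')): buffer="nhnqahnjn" (len 9), cursors c1@1 c4@3 c2@7 c3@9, authorship 1.4...2.3
After op 3 (move_left): buffer="nhnqahnjn" (len 9), cursors c1@0 c4@2 c2@6 c3@8, authorship 1.4...2.3
After op 4 (insert('c')): buffer="cnhcnqahcnjcn" (len 13), cursors c1@1 c4@4 c2@9 c3@12, authorship 11.44...22.33
After op 5 (insert('d')): buffer="cdnhcdnqahcdnjcdn" (len 17), cursors c1@2 c4@6 c2@12 c3@16, authorship 111.444...222.333
Authorship (.=original, N=cursor N): 1 1 1 . 4 4 4 . . . 2 2 2 . 3 3 3
Index 16: author = 3

Answer: cursor 3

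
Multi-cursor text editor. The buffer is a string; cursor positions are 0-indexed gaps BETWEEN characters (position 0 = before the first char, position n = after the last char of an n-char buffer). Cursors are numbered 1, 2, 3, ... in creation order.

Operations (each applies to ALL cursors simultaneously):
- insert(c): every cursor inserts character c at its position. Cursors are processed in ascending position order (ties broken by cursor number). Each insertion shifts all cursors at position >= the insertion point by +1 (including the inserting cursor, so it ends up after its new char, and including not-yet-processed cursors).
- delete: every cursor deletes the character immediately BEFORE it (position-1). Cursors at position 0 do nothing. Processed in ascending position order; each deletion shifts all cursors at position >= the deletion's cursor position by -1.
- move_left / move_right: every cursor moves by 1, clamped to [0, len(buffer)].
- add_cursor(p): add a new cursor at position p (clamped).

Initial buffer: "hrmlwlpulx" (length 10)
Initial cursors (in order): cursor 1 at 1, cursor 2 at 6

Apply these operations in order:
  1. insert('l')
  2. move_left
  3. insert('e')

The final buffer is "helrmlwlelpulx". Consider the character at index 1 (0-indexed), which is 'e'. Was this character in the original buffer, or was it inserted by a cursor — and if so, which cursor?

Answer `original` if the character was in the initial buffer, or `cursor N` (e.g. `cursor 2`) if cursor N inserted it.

Answer: cursor 1

Derivation:
After op 1 (insert('l')): buffer="hlrmlwllpulx" (len 12), cursors c1@2 c2@8, authorship .1.....2....
After op 2 (move_left): buffer="hlrmlwllpulx" (len 12), cursors c1@1 c2@7, authorship .1.....2....
After op 3 (insert('e')): buffer="helrmlwlelpulx" (len 14), cursors c1@2 c2@9, authorship .11.....22....
Authorship (.=original, N=cursor N): . 1 1 . . . . . 2 2 . . . .
Index 1: author = 1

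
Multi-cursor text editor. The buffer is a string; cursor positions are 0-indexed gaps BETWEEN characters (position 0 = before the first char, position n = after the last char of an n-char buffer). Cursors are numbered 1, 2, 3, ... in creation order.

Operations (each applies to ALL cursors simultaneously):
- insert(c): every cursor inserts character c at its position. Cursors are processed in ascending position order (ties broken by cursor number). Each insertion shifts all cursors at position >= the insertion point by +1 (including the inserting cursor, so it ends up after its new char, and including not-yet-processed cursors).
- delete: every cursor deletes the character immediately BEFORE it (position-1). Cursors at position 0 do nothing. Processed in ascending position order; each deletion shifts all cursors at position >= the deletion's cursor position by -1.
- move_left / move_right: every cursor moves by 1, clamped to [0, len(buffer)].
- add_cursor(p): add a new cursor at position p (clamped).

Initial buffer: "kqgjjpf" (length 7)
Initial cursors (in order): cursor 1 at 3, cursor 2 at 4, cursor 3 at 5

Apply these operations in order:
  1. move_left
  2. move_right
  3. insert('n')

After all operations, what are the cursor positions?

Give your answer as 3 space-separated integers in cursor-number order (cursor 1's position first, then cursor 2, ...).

Answer: 4 6 8

Derivation:
After op 1 (move_left): buffer="kqgjjpf" (len 7), cursors c1@2 c2@3 c3@4, authorship .......
After op 2 (move_right): buffer="kqgjjpf" (len 7), cursors c1@3 c2@4 c3@5, authorship .......
After op 3 (insert('n')): buffer="kqgnjnjnpf" (len 10), cursors c1@4 c2@6 c3@8, authorship ...1.2.3..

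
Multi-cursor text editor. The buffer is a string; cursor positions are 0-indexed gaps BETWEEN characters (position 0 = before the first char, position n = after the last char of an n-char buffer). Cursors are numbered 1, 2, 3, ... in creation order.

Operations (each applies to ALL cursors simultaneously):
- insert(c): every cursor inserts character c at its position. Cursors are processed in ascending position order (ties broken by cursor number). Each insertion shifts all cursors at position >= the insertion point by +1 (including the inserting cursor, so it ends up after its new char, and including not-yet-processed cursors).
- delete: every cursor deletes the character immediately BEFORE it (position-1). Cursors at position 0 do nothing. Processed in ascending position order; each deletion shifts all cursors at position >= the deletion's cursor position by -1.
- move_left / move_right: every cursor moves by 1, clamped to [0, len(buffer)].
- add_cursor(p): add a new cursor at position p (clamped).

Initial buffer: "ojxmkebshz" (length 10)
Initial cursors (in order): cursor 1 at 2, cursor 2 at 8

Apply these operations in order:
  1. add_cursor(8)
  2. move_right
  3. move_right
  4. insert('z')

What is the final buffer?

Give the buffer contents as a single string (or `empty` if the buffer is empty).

After op 1 (add_cursor(8)): buffer="ojxmkebshz" (len 10), cursors c1@2 c2@8 c3@8, authorship ..........
After op 2 (move_right): buffer="ojxmkebshz" (len 10), cursors c1@3 c2@9 c3@9, authorship ..........
After op 3 (move_right): buffer="ojxmkebshz" (len 10), cursors c1@4 c2@10 c3@10, authorship ..........
After op 4 (insert('z')): buffer="ojxmzkebshzzz" (len 13), cursors c1@5 c2@13 c3@13, authorship ....1......23

Answer: ojxmzkebshzzz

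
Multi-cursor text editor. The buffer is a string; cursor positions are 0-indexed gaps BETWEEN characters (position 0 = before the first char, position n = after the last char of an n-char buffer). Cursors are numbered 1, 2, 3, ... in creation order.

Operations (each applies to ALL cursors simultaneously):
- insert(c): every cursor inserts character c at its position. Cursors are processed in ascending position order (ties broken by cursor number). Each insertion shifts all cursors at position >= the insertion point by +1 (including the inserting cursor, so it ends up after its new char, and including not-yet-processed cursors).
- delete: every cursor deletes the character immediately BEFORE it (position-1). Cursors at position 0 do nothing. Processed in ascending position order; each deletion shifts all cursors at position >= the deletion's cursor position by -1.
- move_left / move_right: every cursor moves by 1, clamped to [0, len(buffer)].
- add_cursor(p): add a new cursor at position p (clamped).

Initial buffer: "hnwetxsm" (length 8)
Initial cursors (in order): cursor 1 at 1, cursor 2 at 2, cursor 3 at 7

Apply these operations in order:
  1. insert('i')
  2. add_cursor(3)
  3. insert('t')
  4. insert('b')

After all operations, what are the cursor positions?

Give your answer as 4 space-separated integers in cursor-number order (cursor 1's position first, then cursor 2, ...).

After op 1 (insert('i')): buffer="hiniwetxsim" (len 11), cursors c1@2 c2@4 c3@10, authorship .1.2.....3.
After op 2 (add_cursor(3)): buffer="hiniwetxsim" (len 11), cursors c1@2 c4@3 c2@4 c3@10, authorship .1.2.....3.
After op 3 (insert('t')): buffer="hitntitwetxsitm" (len 15), cursors c1@3 c4@5 c2@7 c3@14, authorship .11.422.....33.
After op 4 (insert('b')): buffer="hitbntbitbwetxsitbm" (len 19), cursors c1@4 c4@7 c2@10 c3@18, authorship .111.44222.....333.

Answer: 4 10 18 7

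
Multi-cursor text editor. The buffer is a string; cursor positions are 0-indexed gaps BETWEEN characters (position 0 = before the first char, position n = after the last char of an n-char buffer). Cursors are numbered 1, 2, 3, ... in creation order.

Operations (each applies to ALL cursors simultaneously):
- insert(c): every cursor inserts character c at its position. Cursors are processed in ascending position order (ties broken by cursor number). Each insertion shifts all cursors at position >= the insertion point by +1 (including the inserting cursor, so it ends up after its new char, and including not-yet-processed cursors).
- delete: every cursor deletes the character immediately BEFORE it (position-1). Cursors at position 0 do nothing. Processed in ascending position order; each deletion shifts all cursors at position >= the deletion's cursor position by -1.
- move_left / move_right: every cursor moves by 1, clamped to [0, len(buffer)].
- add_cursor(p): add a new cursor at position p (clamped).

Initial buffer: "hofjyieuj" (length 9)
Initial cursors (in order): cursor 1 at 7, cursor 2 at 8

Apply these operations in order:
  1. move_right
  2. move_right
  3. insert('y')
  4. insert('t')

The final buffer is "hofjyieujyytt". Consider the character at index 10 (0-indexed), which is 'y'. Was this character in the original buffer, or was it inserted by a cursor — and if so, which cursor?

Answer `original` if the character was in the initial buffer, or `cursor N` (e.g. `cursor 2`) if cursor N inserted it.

After op 1 (move_right): buffer="hofjyieuj" (len 9), cursors c1@8 c2@9, authorship .........
After op 2 (move_right): buffer="hofjyieuj" (len 9), cursors c1@9 c2@9, authorship .........
After op 3 (insert('y')): buffer="hofjyieujyy" (len 11), cursors c1@11 c2@11, authorship .........12
After op 4 (insert('t')): buffer="hofjyieujyytt" (len 13), cursors c1@13 c2@13, authorship .........1212
Authorship (.=original, N=cursor N): . . . . . . . . . 1 2 1 2
Index 10: author = 2

Answer: cursor 2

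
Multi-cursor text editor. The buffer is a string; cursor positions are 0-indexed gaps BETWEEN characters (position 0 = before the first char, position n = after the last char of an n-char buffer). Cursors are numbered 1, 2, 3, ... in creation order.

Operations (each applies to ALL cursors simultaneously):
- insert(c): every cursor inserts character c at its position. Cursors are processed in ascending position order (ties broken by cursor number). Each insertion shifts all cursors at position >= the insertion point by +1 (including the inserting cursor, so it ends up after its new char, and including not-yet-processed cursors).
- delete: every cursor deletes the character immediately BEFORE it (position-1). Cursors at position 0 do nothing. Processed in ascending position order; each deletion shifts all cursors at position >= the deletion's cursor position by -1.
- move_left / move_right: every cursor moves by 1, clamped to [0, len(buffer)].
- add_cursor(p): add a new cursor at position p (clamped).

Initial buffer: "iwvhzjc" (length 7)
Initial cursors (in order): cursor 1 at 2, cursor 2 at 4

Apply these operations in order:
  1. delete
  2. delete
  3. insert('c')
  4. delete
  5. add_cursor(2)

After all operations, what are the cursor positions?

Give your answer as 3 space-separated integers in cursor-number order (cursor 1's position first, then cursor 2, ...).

After op 1 (delete): buffer="ivzjc" (len 5), cursors c1@1 c2@2, authorship .....
After op 2 (delete): buffer="zjc" (len 3), cursors c1@0 c2@0, authorship ...
After op 3 (insert('c')): buffer="cczjc" (len 5), cursors c1@2 c2@2, authorship 12...
After op 4 (delete): buffer="zjc" (len 3), cursors c1@0 c2@0, authorship ...
After op 5 (add_cursor(2)): buffer="zjc" (len 3), cursors c1@0 c2@0 c3@2, authorship ...

Answer: 0 0 2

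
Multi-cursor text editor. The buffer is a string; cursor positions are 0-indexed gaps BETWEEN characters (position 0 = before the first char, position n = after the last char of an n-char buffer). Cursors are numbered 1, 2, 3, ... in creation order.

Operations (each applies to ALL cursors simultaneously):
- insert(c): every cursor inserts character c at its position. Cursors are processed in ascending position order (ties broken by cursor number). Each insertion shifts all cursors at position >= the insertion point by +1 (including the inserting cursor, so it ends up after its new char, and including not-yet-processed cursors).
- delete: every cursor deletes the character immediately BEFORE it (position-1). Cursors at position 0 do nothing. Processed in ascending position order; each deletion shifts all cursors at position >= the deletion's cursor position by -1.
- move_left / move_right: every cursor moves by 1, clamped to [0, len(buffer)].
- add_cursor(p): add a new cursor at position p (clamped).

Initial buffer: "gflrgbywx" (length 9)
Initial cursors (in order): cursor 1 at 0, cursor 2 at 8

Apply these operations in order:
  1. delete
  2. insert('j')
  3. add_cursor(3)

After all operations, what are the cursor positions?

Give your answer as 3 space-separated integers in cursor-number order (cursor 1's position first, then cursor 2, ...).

Answer: 1 9 3

Derivation:
After op 1 (delete): buffer="gflrgbyx" (len 8), cursors c1@0 c2@7, authorship ........
After op 2 (insert('j')): buffer="jgflrgbyjx" (len 10), cursors c1@1 c2@9, authorship 1.......2.
After op 3 (add_cursor(3)): buffer="jgflrgbyjx" (len 10), cursors c1@1 c3@3 c2@9, authorship 1.......2.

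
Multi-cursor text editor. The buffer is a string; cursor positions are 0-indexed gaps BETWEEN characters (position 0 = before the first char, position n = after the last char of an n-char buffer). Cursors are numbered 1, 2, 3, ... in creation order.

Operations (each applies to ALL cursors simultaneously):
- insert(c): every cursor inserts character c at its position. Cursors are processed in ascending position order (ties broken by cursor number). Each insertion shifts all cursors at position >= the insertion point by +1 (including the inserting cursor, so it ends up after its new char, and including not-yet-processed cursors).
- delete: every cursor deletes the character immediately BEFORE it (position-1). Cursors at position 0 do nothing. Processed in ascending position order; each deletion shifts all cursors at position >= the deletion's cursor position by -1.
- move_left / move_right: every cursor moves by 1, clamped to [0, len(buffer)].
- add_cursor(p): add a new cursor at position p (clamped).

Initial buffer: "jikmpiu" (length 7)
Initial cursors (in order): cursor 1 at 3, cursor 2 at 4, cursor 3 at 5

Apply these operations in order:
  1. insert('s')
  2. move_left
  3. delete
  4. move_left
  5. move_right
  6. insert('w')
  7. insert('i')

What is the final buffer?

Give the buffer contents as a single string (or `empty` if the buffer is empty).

After op 1 (insert('s')): buffer="jiksmspsiu" (len 10), cursors c1@4 c2@6 c3@8, authorship ...1.2.3..
After op 2 (move_left): buffer="jiksmspsiu" (len 10), cursors c1@3 c2@5 c3@7, authorship ...1.2.3..
After op 3 (delete): buffer="jisssiu" (len 7), cursors c1@2 c2@3 c3@4, authorship ..123..
After op 4 (move_left): buffer="jisssiu" (len 7), cursors c1@1 c2@2 c3@3, authorship ..123..
After op 5 (move_right): buffer="jisssiu" (len 7), cursors c1@2 c2@3 c3@4, authorship ..123..
After op 6 (insert('w')): buffer="jiwswswsiu" (len 10), cursors c1@3 c2@5 c3@7, authorship ..112233..
After op 7 (insert('i')): buffer="jiwiswiswisiu" (len 13), cursors c1@4 c2@7 c3@10, authorship ..111222333..

Answer: jiwiswiswisiu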